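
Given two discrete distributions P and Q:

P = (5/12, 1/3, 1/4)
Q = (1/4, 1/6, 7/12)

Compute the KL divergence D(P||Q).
D(P||Q) = Σ P(i) log₂(P(i)/Q(i))
  i=0: (5/12) × log₂((5/12)/(1/4)) = (5/12) × log₂(5/3) = 0.3071
  i=1: (1/3) × log₂((1/3)/(1/6)) = (1/3) × log₂(2) = 0.3333
  i=2: (1/4) × log₂((1/4)/(7/12)) = (1/4) × log₂(3/7) = -0.3056
D(P||Q) = 0.3071 + 0.3333 - 0.3056
  = 0.3348 bits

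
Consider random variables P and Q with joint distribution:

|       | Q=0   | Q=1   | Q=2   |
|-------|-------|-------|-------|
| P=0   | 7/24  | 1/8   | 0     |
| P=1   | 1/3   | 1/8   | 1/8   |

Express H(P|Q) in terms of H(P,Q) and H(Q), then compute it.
H(P|Q) = H(P,Q) - H(Q)

Marginal P(Q) (column sums):
  P(Q=0) = 7/24 + 1/3 = 5/8
  P(Q=1) = 1/8 + 1/8 = 1/4
  P(Q=2) = 0 + 1/8 = 1/8

H(P,Q) = -[(7/24)·log₂(7/24) + (1/8)·log₂(1/8) + (1/3)·log₂(1/3) + (1/8)·log₂(1/8) + (1/8)·log₂(1/8)]
  = 0.5185 + 0.3750 + 0.5283 + 0.3750 + 0.3750
  = 2.1718 bits
H(Q) = -[(5/8)·log₂(5/8) + (1/4)·log₂(1/4) + (1/8)·log₂(1/8)]
  = 0.4238 + 0.5000 + 0.3750
  = 1.2988 bits

H(P|Q) = 2.1718 - 1.2988 = 0.8730 bits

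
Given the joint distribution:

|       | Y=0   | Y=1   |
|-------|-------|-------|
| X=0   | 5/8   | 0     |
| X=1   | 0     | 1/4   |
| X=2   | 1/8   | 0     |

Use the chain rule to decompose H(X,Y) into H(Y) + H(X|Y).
By the chain rule: H(X,Y) = H(Y) + H(X|Y)

Marginal P(Y) (column sums):
  P(Y=0) = 5/8 + 0 + 1/8 = 3/4
  P(Y=1) = 0 + 1/4 + 0 = 1/4
H(Y) = -[(3/4)·log₂(3/4) + (1/4)·log₂(1/4)]
  = 0.3113 + 0.5000
  = 0.8113 bits
H(X|Y) = -Σ P(X,Y)·log₂ P(X|Y), where P(X|Y) = P(X,Y) / P(Y)
  (cells with P(X,Y) = 0 contribute 0)
  (X=0,Y=0): P(X|Y) = (5/8)/(3/4) = 5/6;  -(5/8)·log₂(5/6) = 0.1644
  (X=1,Y=1): P(X|Y) = (1/4)/(1/4) = 1;  -(1/4)·log₂(1) = 0.0000
  (X=2,Y=0): P(X|Y) = (1/8)/(3/4) = 1/6;  -(1/8)·log₂(1/6) = 0.3231
H(X|Y) = 0.1644 + 0.0000 + 0.3231
  = 0.4875 bits

H(X,Y) = H(Y) + H(X|Y) = 0.8113 + 0.4875 = 1.2988 bits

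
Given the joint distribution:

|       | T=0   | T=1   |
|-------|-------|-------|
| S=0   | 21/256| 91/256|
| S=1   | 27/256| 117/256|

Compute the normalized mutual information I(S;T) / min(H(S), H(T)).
Marginal P(S) (row sums):
  P(S=0) = 21/256 + 91/256 = 7/16
  P(S=1) = 27/256 + 117/256 = 9/16
Marginal P(T) (column sums):
  P(T=0) = 21/256 + 27/256 = 3/16
  P(T=1) = 91/256 + 117/256 = 13/16

H(S) = -[(7/16)·log₂(7/16) + (9/16)·log₂(9/16)]
  = 0.5218 + 0.4669
  = 0.9887 bits
H(T) = -[(3/16)·log₂(3/16) + (13/16)·log₂(13/16)]
  = 0.4528 + 0.2434
  = 0.6962 bits
H(S,T) = -[(21/256)·log₂(21/256) + (91/256)·log₂(91/256) + (27/256)·log₂(27/256) + (117/256)·log₂(117/256)]
  = 0.2959 + 0.5304 + 0.3423 + 0.5163
  = 1.6849 bits

I(S;T) = H(S) + H(T) - H(S,T)
  = 0.9887 + 0.6962 - 1.6849
  = 0.0000 bits

min(H(S), H(T)) = min(0.9887, 0.6962) = 0.6962 bits
Normalized MI = 0.0000 / 0.6962 = 0.0000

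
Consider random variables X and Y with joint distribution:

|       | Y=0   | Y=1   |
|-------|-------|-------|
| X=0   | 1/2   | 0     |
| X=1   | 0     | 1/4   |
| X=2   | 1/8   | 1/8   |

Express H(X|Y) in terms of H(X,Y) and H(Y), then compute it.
H(X|Y) = H(X,Y) - H(Y)

Marginal P(Y) (column sums):
  P(Y=0) = 1/2 + 0 + 1/8 = 5/8
  P(Y=1) = 0 + 1/4 + 1/8 = 3/8

H(X,Y) = -[(1/2)·log₂(1/2) + (1/4)·log₂(1/4) + (1/8)·log₂(1/8) + (1/8)·log₂(1/8)]
  = 0.5000 + 0.5000 + 0.3750 + 0.3750
  = 1.7500 bits
H(Y) = -[(5/8)·log₂(5/8) + (3/8)·log₂(3/8)]
  = 0.4238 + 0.5306
  = 0.9544 bits

H(X|Y) = 1.7500 - 0.9544 = 0.7956 bits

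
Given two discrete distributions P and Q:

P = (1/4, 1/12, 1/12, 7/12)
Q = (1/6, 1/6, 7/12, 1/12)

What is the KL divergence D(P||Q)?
D(P||Q) = Σ P(i) log₂(P(i)/Q(i))
  i=0: (1/4) × log₂((1/4)/(1/6)) = (1/4) × log₂(3/2) = 0.1462
  i=1: (1/12) × log₂((1/12)/(1/6)) = (1/12) × log₂(1/2) = -0.0833
  i=2: (1/12) × log₂((1/12)/(7/12)) = (1/12) × log₂(1/7) = -0.2339
  i=3: (7/12) × log₂((7/12)/(1/12)) = (7/12) × log₂(7) = 1.6376
D(P||Q) = 0.1462 - 0.0833 - 0.2339 + 1.6376
  = 1.4666 bits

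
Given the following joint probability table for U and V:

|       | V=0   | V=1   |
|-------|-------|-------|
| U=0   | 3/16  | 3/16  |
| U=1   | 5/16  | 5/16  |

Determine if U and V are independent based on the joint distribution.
Marginal P(U) (row sums):
  P(U=0) = 3/16 + 3/16 = 3/8
  P(U=1) = 5/16 + 5/16 = 5/8
Marginal P(V) (column sums):
  P(V=0) = 3/16 + 5/16 = 1/2
  P(V=1) = 3/16 + 5/16 = 1/2

U and V are independent iff P(U=i,V=j) = P(U=i)·P(V=j) for every cell.
  P(U=0)·P(V=0) = 3/8 × 1/2 = 3/16 = P(U=0,V=0) ✓
  P(U=0)·P(V=1) = 3/8 × 1/2 = 3/16 = P(U=0,V=1) ✓
  P(U=1)·P(V=0) = 5/8 × 1/2 = 5/16 = P(U=1,V=0) ✓
  P(U=1)·P(V=1) = 5/8 × 1/2 = 5/16 = P(U=1,V=1) ✓

Yes, U and V are independent: every cell factors, so I(U;V) = 0 bits.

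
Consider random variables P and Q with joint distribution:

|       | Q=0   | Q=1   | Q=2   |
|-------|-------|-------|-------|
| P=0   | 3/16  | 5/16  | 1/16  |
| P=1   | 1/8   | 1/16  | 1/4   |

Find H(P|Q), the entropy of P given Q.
Marginal P(Q) (column sums):
  P(Q=0) = 3/16 + 1/8 = 5/16
  P(Q=1) = 5/16 + 1/16 = 3/8
  P(Q=2) = 1/16 + 1/4 = 5/16

H(P|Q) = -Σ P(P,Q)·log₂ P(P|Q), where P(P|Q) = P(P,Q) / P(Q)
  (P=0,Q=0): P(P|Q) = (3/16)/(5/16) = 3/5;  -(3/16)·log₂(3/5) = 0.1382
  (P=0,Q=1): P(P|Q) = (5/16)/(3/8) = 5/6;  -(5/16)·log₂(5/6) = 0.0822
  (P=0,Q=2): P(P|Q) = (1/16)/(5/16) = 1/5;  -(1/16)·log₂(1/5) = 0.1451
  (P=1,Q=0): P(P|Q) = (1/8)/(5/16) = 2/5;  -(1/8)·log₂(2/5) = 0.1652
  (P=1,Q=1): P(P|Q) = (1/16)/(3/8) = 1/6;  -(1/16)·log₂(1/6) = 0.1616
  (P=1,Q=2): P(P|Q) = (1/4)/(5/16) = 4/5;  -(1/4)·log₂(4/5) = 0.0805
H(P|Q) = 0.1382 + 0.0822 + 0.1451 + 0.1652 + 0.1616 + 0.0805
  = 0.7728 bits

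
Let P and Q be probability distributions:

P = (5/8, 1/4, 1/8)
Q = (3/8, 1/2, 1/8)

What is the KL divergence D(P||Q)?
D(P||Q) = Σ P(i) log₂(P(i)/Q(i))
  i=0: (5/8) × log₂((5/8)/(3/8)) = (5/8) × log₂(5/3) = 0.4606
  i=1: (1/4) × log₂((1/4)/(1/2)) = (1/4) × log₂(1/2) = -0.2500
  i=2: (1/8) × log₂((1/8)/(1/8)) = (1/8) × log₂(1) = 0.0000
D(P||Q) = 0.4606 - 0.2500 + 0.0000
  = 0.2106 bits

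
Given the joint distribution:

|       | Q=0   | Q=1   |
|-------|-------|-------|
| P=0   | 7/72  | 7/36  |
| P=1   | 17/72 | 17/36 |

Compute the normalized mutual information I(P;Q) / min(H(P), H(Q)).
Marginal P(P) (row sums):
  P(P=0) = 7/72 + 7/36 = 7/24
  P(P=1) = 17/72 + 17/36 = 17/24
Marginal P(Q) (column sums):
  P(Q=0) = 7/72 + 17/72 = 1/3
  P(Q=1) = 7/36 + 17/36 = 2/3

H(P) = -[(7/24)·log₂(7/24) + (17/24)·log₂(17/24)]
  = 0.5185 + 0.3524
  = 0.8709 bits
H(Q) = -[(1/3)·log₂(1/3) + (2/3)·log₂(2/3)]
  = 0.5283 + 0.3900
  = 0.9183 bits
H(P,Q) = -[(7/72)·log₂(7/72) + (7/36)·log₂(7/36) + (17/72)·log₂(17/72) + (17/36)·log₂(17/36)]
  = 0.3269 + 0.4594 + 0.4917 + 0.5112
  = 1.7892 bits

I(P;Q) = H(P) + H(Q) - H(P,Q)
  = 0.8709 + 0.9183 - 1.7892
  = 0.0000 bits

min(H(P), H(Q)) = min(0.8709, 0.9183) = 0.8709 bits
Normalized MI = 0.0000 / 0.8709 = 0.0000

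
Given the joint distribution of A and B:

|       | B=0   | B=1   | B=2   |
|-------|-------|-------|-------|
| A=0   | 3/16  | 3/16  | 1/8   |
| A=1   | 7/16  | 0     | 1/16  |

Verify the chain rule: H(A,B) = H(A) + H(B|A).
Left side:
H(A,B) = -[(3/16)·log₂(3/16) + (3/16)·log₂(3/16) + (1/8)·log₂(1/8) + (7/16)·log₂(7/16) + (1/16)·log₂(1/16)]
  = 0.4528 + 0.4528 + 0.3750 + 0.5218 + 0.2500
  = 2.0524 bits

Right side:
Marginal P(A) (row sums):
  P(A=0) = 3/16 + 3/16 + 1/8 = 1/2
  P(A=1) = 7/16 + 0 + 1/16 = 1/2
H(A) = -[(1/2)·log₂(1/2) + (1/2)·log₂(1/2)]
  = 0.5000 + 0.5000
  = 1.0000 bits
H(B|A) = -Σ P(A,B)·log₂ P(B|A), where P(B|A) = P(A,B) / P(A)
  (cells with P(A,B) = 0 contribute 0)
  (A=0,B=0): P(B|A) = (3/16)/(1/2) = 3/8;  -(3/16)·log₂(3/8) = 0.2653
  (A=0,B=1): P(B|A) = (3/16)/(1/2) = 3/8;  -(3/16)·log₂(3/8) = 0.2653
  (A=0,B=2): P(B|A) = (1/8)/(1/2) = 1/4;  -(1/8)·log₂(1/4) = 0.2500
  (A=1,B=0): P(B|A) = (7/16)/(1/2) = 7/8;  -(7/16)·log₂(7/8) = 0.0843
  (A=1,B=2): P(B|A) = (1/16)/(1/2) = 1/8;  -(1/16)·log₂(1/8) = 0.1875
H(B|A) = 0.2653 + 0.2653 + 0.2500 + 0.0843 + 0.1875
  = 1.0524 bits
H(A) + H(B|A) = 1.0000 + 1.0524 = 2.0524 bits

Both sides equal 2.0524 bits, so the chain rule holds ✓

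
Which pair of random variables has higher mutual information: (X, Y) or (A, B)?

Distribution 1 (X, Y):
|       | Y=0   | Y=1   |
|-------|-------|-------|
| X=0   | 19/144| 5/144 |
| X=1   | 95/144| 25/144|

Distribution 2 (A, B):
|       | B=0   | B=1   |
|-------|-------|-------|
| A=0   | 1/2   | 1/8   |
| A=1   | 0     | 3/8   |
Distribution 1 (X, Y):
Marginal P(X) (row sums):
  P(X=0) = 19/144 + 5/144 = 1/6
  P(X=1) = 95/144 + 25/144 = 5/6
Marginal P(Y) (column sums):
  P(Y=0) = 19/144 + 95/144 = 19/24
  P(Y=1) = 5/144 + 25/144 = 5/24

H(X) = -[(1/6)·log₂(1/6) + (5/6)·log₂(5/6)]
  = 0.4308 + 0.2192
  = 0.6500 bits
H(Y) = -[(19/24)·log₂(19/24) + (5/24)·log₂(5/24)]
  = 0.2668 + 0.4715
  = 0.7383 bits
H(X,Y) = -[(19/144)·log₂(19/144) + (5/144)·log₂(5/144) + (95/144)·log₂(95/144) + (25/144)·log₂(25/144)]
  = 0.3855 + 0.1683 + 0.3959 + 0.4386
  = 1.3883 bits

I(X;Y) = H(X) + H(Y) - H(X,Y)
  = 0.6500 + 0.7383 - 1.3883
  = 0.0000 bits

Distribution 2 (A, B):
Marginal P(A) (row sums):
  P(A=0) = 1/2 + 1/8 = 5/8
  P(A=1) = 0 + 3/8 = 3/8
Marginal P(B) (column sums):
  P(B=0) = 1/2 + 0 = 1/2
  P(B=1) = 1/8 + 3/8 = 1/2

H(A) = -[(5/8)·log₂(5/8) + (3/8)·log₂(3/8)]
  = 0.4238 + 0.5306
  = 0.9544 bits
H(B) = -[(1/2)·log₂(1/2) + (1/2)·log₂(1/2)]
  = 0.5000 + 0.5000
  = 1.0000 bits
H(A,B) = -[(1/2)·log₂(1/2) + (1/8)·log₂(1/8) + (3/8)·log₂(3/8)]
  = 0.5000 + 0.3750 + 0.5306
  = 1.4056 bits

I(A;B) = H(A) + H(B) - H(A,B)
  = 0.9544 + 1.0000 - 1.4056
  = 0.5488 bits

I(A;B) = 0.5488 bits > I(X;Y) = 0.0000 bits, so (A, B) has the higher mutual information (stronger dependence).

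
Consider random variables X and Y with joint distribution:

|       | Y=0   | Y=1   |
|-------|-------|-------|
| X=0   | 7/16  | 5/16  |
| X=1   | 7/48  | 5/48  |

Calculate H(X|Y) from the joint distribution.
Marginal P(Y) (column sums):
  P(Y=0) = 7/16 + 7/48 = 7/12
  P(Y=1) = 5/16 + 5/48 = 5/12

H(X|Y) = -Σ P(X,Y)·log₂ P(X|Y), where P(X|Y) = P(X,Y) / P(Y)
  (X=0,Y=0): P(X|Y) = (7/16)/(7/12) = 3/4;  -(7/16)·log₂(3/4) = 0.1816
  (X=0,Y=1): P(X|Y) = (5/16)/(5/12) = 3/4;  -(5/16)·log₂(3/4) = 0.1297
  (X=1,Y=0): P(X|Y) = (7/48)/(7/12) = 1/4;  -(7/48)·log₂(1/4) = 0.2917
  (X=1,Y=1): P(X|Y) = (5/48)/(5/12) = 1/4;  -(5/48)·log₂(1/4) = 0.2083
H(X|Y) = 0.1816 + 0.1297 + 0.2917 + 0.2083
  = 0.8113 bits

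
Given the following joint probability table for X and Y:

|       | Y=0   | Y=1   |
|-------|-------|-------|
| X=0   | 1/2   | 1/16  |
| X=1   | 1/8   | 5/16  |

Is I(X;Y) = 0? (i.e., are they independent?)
Marginal P(X) (row sums):
  P(X=0) = 1/2 + 1/16 = 9/16
  P(X=1) = 1/8 + 5/16 = 7/16
Marginal P(Y) (column sums):
  P(Y=0) = 1/2 + 1/8 = 5/8
  P(Y=1) = 1/16 + 5/16 = 3/8

X and Y are independent iff P(X=i,Y=j) = P(X=i)·P(Y=j) for every cell.
  P(X=0)·P(Y=0) = 9/16 × 5/8 = 45/128, but P(X=0,Y=0) = 1/2 ✗

No, X and Y are not independent. Quantitatively, I(X;Y) > 0:

H(X) = -[(9/16)·log₂(9/16) + (7/16)·log₂(7/16)]
  = 0.4669 + 0.5218
  = 0.9887 bits
H(Y) = -[(5/8)·log₂(5/8) + (3/8)·log₂(3/8)]
  = 0.4238 + 0.5306
  = 0.9544 bits
H(X,Y) = -[(1/2)·log₂(1/2) + (1/16)·log₂(1/16) + (1/8)·log₂(1/8) + (5/16)·log₂(5/16)]
  = 0.5000 + 0.2500 + 0.3750 + 0.5244
  = 1.6494 bits
I(X;Y) = H(X) + H(Y) - H(X,Y) = 0.9887 + 0.9544 - 1.6494 = 0.2937 bits > 0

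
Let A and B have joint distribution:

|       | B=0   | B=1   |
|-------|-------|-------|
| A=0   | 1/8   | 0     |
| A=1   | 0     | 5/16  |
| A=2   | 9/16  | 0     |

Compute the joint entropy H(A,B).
H(A,B) = -Σ P(A,B) log₂ P(A,B), summed over the non-zero cells:
H(A,B) = -[(1/8)·log₂(1/8) + (5/16)·log₂(5/16) + (9/16)·log₂(9/16)]
  = 0.3750 + 0.5244 + 0.4669
  = 1.3663 bits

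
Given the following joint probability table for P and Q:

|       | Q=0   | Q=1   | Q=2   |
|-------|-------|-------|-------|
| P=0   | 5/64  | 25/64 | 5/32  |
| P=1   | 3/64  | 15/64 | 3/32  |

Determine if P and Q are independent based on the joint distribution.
Marginal P(P) (row sums):
  P(P=0) = 5/64 + 25/64 + 5/32 = 5/8
  P(P=1) = 3/64 + 15/64 + 3/32 = 3/8
Marginal P(Q) (column sums):
  P(Q=0) = 5/64 + 3/64 = 1/8
  P(Q=1) = 25/64 + 15/64 = 5/8
  P(Q=2) = 5/32 + 3/32 = 1/4

P and Q are independent iff P(P=i,Q=j) = P(P=i)·P(Q=j) for every cell.
  P(P=0)·P(Q=0) = 5/8 × 1/8 = 5/64 = P(P=0,Q=0) ✓
  P(P=0)·P(Q=1) = 5/8 × 5/8 = 25/64 = P(P=0,Q=1) ✓
  P(P=0)·P(Q=2) = 5/8 × 1/4 = 5/32 = P(P=0,Q=2) ✓
  P(P=1)·P(Q=0) = 3/8 × 1/8 = 3/64 = P(P=1,Q=0) ✓
  P(P=1)·P(Q=1) = 3/8 × 5/8 = 15/64 = P(P=1,Q=1) ✓
  P(P=1)·P(Q=2) = 3/8 × 1/4 = 3/32 = P(P=1,Q=2) ✓

Yes, P and Q are independent: every cell factors, so I(P;Q) = 0 bits.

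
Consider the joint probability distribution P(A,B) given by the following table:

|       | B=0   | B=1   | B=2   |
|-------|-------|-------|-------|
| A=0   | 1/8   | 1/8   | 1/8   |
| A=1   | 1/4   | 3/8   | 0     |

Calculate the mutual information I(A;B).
Marginal P(A) (row sums):
  P(A=0) = 1/8 + 1/8 + 1/8 = 3/8
  P(A=1) = 1/4 + 3/8 + 0 = 5/8
Marginal P(B) (column sums):
  P(B=0) = 1/8 + 1/4 = 3/8
  P(B=1) = 1/8 + 3/8 = 1/2
  P(B=2) = 1/8 + 0 = 1/8

H(A) = -[(3/8)·log₂(3/8) + (5/8)·log₂(5/8)]
  = 0.5306 + 0.4238
  = 0.9544 bits
H(B) = -[(3/8)·log₂(3/8) + (1/2)·log₂(1/2) + (1/8)·log₂(1/8)]
  = 0.5306 + 0.5000 + 0.3750
  = 1.4056 bits
H(A,B) = -[(1/8)·log₂(1/8) + (1/8)·log₂(1/8) + (1/8)·log₂(1/8) + (1/4)·log₂(1/4) + (3/8)·log₂(3/8)]
  = 0.3750 + 0.3750 + 0.3750 + 0.5000 + 0.5306
  = 2.1556 bits

I(A;B) = H(A) + H(B) - H(A,B)
  = 0.9544 + 1.4056 - 2.1556
  = 0.2044 bits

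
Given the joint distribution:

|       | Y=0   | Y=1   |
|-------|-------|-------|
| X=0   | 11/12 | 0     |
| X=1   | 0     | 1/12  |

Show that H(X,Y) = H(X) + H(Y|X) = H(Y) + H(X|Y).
Marginal P(X) (row sums):
  P(X=0) = 11/12 + 0 = 11/12
  P(X=1) = 0 + 1/12 = 1/12
Marginal P(Y) (column sums):
  P(Y=0) = 11/12 + 0 = 11/12
  P(Y=1) = 0 + 1/12 = 1/12

Decomposition 1: H(X) + H(Y|X)
H(X) = -[(11/12)·log₂(11/12) + (1/12)·log₂(1/12)]
  = 0.1151 + 0.2987
  = 0.4138 bits
H(Y|X) = -Σ P(X,Y)·log₂ P(Y|X), where P(Y|X) = P(X,Y) / P(X)
  (cells with P(X,Y) = 0 contribute 0)
  (X=0,Y=0): P(Y|X) = (11/12)/(11/12) = 1;  -(11/12)·log₂(1) = 0.0000
  (X=1,Y=1): P(Y|X) = (1/12)/(1/12) = 1;  -(1/12)·log₂(1) = 0.0000
H(Y|X) = 0.0000 + 0.0000
  = 0.0000 bits
H(X) + H(Y|X) = 0.4138 + 0.0000 = 0.4138 bits

Decomposition 2: H(Y) + H(X|Y)
H(Y) = -[(11/12)·log₂(11/12) + (1/12)·log₂(1/12)]
  = 0.1151 + 0.2987
  = 0.4138 bits
H(X|Y) = -Σ P(X,Y)·log₂ P(X|Y), where P(X|Y) = P(X,Y) / P(Y)
  (cells with P(X,Y) = 0 contribute 0)
  (X=0,Y=0): P(X|Y) = (11/12)/(11/12) = 1;  -(11/12)·log₂(1) = 0.0000
  (X=1,Y=1): P(X|Y) = (1/12)/(1/12) = 1;  -(1/12)·log₂(1) = 0.0000
H(X|Y) = 0.0000 + 0.0000
  = 0.0000 bits
H(Y) + H(X|Y) = 0.4138 + 0.0000 = 0.4138 bits

Direct computation of the joint entropy:
H(X,Y) = -[(11/12)·log₂(11/12) + (1/12)·log₂(1/12)]
  = 0.1151 + 0.2987
  = 0.4138 bits

All three agree: H(X,Y) = 0.4138 bits ✓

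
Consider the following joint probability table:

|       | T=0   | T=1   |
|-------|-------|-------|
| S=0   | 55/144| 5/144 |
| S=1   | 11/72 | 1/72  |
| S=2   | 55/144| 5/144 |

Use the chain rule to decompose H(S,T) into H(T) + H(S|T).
By the chain rule: H(S,T) = H(T) + H(S|T)

Marginal P(T) (column sums):
  P(T=0) = 55/144 + 11/72 + 55/144 = 11/12
  P(T=1) = 5/144 + 1/72 + 5/144 = 1/12
H(T) = -[(11/12)·log₂(11/12) + (1/12)·log₂(1/12)]
  = 0.1151 + 0.2987
  = 0.4138 bits
H(S|T) = -Σ P(S,T)·log₂ P(S|T), where P(S|T) = P(S,T) / P(T)
  (S=0,T=0): P(S|T) = (55/144)/(11/12) = 5/12;  -(55/144)·log₂(5/12) = 0.4824
  (S=0,T=1): P(S|T) = (5/144)/(1/12) = 5/12;  -(5/144)·log₂(5/12) = 0.0439
  (S=1,T=0): P(S|T) = (11/72)/(11/12) = 1/6;  -(11/72)·log₂(1/6) = 0.3949
  (S=1,T=1): P(S|T) = (1/72)/(1/12) = 1/6;  -(1/72)·log₂(1/6) = 0.0359
  (S=2,T=0): P(S|T) = (55/144)/(11/12) = 5/12;  -(55/144)·log₂(5/12) = 0.4824
  (S=2,T=1): P(S|T) = (5/144)/(1/12) = 5/12;  -(5/144)·log₂(5/12) = 0.0439
H(S|T) = 0.4824 + 0.0439 + 0.3949 + 0.0359 + 0.4824 + 0.0439
  = 1.4834 bits

H(S,T) = H(T) + H(S|T) = 0.4138 + 1.4834 = 1.8972 bits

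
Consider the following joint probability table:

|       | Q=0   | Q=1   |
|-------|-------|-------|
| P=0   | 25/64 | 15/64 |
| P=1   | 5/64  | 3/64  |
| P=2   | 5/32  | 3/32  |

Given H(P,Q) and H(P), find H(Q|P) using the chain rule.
From the chain rule: H(P,Q) = H(P) + H(Q|P)
Therefore: H(Q|P) = H(P,Q) - H(P)

H(P,Q) = -[(25/64)·log₂(25/64) + (15/64)·log₂(15/64) + (5/64)·log₂(5/64) + (3/64)·log₂(3/64) + (5/32)·log₂(5/32) + (3/32)·log₂(3/32)]
  = 0.5297 + 0.4906 + 0.2873 + 0.2070 + 0.4184 + 0.3202
  = 2.2532 bits
Marginal P(P) (row sums):
  P(P=0) = 25/64 + 15/64 = 5/8
  P(P=1) = 5/64 + 3/64 = 1/8
  P(P=2) = 5/32 + 3/32 = 1/4
H(P) = -[(5/8)·log₂(5/8) + (1/8)·log₂(1/8) + (1/4)·log₂(1/4)]
  = 0.4238 + 0.3750 + 0.5000
  = 1.2988 bits

H(Q|P) = 2.2532 - 1.2988 = 0.9544 bits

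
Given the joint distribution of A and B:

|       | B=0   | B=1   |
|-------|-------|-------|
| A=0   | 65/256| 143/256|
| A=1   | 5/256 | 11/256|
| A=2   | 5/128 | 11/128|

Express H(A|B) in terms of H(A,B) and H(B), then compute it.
H(A|B) = H(A,B) - H(B)

Marginal P(B) (column sums):
  P(B=0) = 65/256 + 5/256 + 5/128 = 5/16
  P(B=1) = 143/256 + 11/256 + 11/128 = 11/16

H(A,B) = -[(65/256)·log₂(65/256) + (143/256)·log₂(143/256) + (5/256)·log₂(5/256) + (11/256)·log₂(11/256) + (5/128)·log₂(5/128) + (11/128)·log₂(11/128)]
  = 0.5021 + 0.4693 + 0.1109 + 0.1951 + 0.1827 + 0.3043
  = 1.7644 bits
H(B) = -[(5/16)·log₂(5/16) + (11/16)·log₂(11/16)]
  = 0.5244 + 0.3716
  = 0.8960 bits

H(A|B) = 1.7644 - 0.8960 = 0.8684 bits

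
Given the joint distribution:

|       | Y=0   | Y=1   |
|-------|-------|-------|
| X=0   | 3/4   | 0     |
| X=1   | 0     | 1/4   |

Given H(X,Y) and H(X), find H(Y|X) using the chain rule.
From the chain rule: H(X,Y) = H(X) + H(Y|X)
Therefore: H(Y|X) = H(X,Y) - H(X)

H(X,Y) = -[(3/4)·log₂(3/4) + (1/4)·log₂(1/4)]
  = 0.3113 + 0.5000
  = 0.8113 bits
Marginal P(X) (row sums):
  P(X=0) = 3/4 + 0 = 3/4
  P(X=1) = 0 + 1/4 = 1/4
H(X) = -[(3/4)·log₂(3/4) + (1/4)·log₂(1/4)]
  = 0.3113 + 0.5000
  = 0.8113 bits

H(Y|X) = 0.8113 - 0.8113 = 0.0000 bits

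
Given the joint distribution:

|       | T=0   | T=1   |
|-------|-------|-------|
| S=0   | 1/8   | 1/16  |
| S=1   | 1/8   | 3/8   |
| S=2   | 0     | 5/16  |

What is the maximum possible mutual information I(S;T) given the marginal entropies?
The upper bound on mutual information is I(S;T) ≤ min(H(S), H(T)).

Marginal P(S) (row sums):
  P(S=0) = 1/8 + 1/16 = 3/16
  P(S=1) = 1/8 + 3/8 = 1/2
  P(S=2) = 0 + 5/16 = 5/16
Marginal P(T) (column sums):
  P(T=0) = 1/8 + 1/8 + 0 = 1/4
  P(T=1) = 1/16 + 3/8 + 5/16 = 3/4

H(S) = -[(3/16)·log₂(3/16) + (1/2)·log₂(1/2) + (5/16)·log₂(5/16)]
  = 0.4528 + 0.5000 + 0.5244
  = 1.4772 bits
H(T) = -[(1/4)·log₂(1/4) + (3/4)·log₂(3/4)]
  = 0.5000 + 0.3113
  = 0.8113 bits

Maximum possible I(S;T) = min(1.4772, 0.8113) = 0.8113 bits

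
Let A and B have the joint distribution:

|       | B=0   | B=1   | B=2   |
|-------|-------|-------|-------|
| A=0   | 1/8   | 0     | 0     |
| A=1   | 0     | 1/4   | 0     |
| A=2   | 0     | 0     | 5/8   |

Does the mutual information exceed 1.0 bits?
Marginal P(A) (row sums):
  P(A=0) = 1/8 + 0 + 0 = 1/8
  P(A=1) = 0 + 1/4 + 0 = 1/4
  P(A=2) = 0 + 0 + 5/8 = 5/8
Marginal P(B) (column sums):
  P(B=0) = 1/8 + 0 + 0 = 1/8
  P(B=1) = 0 + 1/4 + 0 = 1/4
  P(B=2) = 0 + 0 + 5/8 = 5/8

H(A) = -[(1/8)·log₂(1/8) + (1/4)·log₂(1/4) + (5/8)·log₂(5/8)]
  = 0.3750 + 0.5000 + 0.4238
  = 1.2988 bits
H(B) = -[(1/8)·log₂(1/8) + (1/4)·log₂(1/4) + (5/8)·log₂(5/8)]
  = 0.3750 + 0.5000 + 0.4238
  = 1.2988 bits
H(A,B) = -[(1/8)·log₂(1/8) + (1/4)·log₂(1/4) + (5/8)·log₂(5/8)]
  = 0.3750 + 0.5000 + 0.4238
  = 1.2988 bits

I(A;B) = H(A) + H(B) - H(A,B)
  = 1.2988 + 1.2988 - 1.2988
  = 1.2988 bits

Yes. I(A;B) = 1.2988 bits, which is > 1.0 bits.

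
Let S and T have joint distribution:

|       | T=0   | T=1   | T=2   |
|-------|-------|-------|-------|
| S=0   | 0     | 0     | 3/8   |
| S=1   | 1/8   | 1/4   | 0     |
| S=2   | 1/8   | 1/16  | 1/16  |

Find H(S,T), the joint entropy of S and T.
H(S,T) = -Σ P(S,T) log₂ P(S,T), summed over the non-zero cells:
H(S,T) = -[(3/8)·log₂(3/8) + (1/8)·log₂(1/8) + (1/4)·log₂(1/4) + (1/8)·log₂(1/8) + (1/16)·log₂(1/16) + (1/16)·log₂(1/16)]
  = 0.5306 + 0.3750 + 0.5000 + 0.3750 + 0.2500 + 0.2500
  = 2.2806 bits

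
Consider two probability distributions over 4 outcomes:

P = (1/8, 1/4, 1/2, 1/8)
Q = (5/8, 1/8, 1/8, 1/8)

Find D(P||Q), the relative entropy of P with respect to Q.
D(P||Q) = Σ P(i) log₂(P(i)/Q(i))
  i=0: (1/8) × log₂((1/8)/(5/8)) = (1/8) × log₂(1/5) = -0.2902
  i=1: (1/4) × log₂((1/4)/(1/8)) = (1/4) × log₂(2) = 0.2500
  i=2: (1/2) × log₂((1/2)/(1/8)) = (1/2) × log₂(4) = 1.0000
  i=3: (1/8) × log₂((1/8)/(1/8)) = (1/8) × log₂(1) = 0.0000
D(P||Q) = -0.2902 + 0.2500 + 1.0000 + 0.0000
  = 0.9598 bits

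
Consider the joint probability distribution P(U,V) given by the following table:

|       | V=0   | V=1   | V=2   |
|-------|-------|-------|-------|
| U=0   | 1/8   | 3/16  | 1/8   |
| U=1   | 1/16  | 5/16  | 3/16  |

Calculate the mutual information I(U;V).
Marginal P(U) (row sums):
  P(U=0) = 1/8 + 3/16 + 1/8 = 7/16
  P(U=1) = 1/16 + 5/16 + 3/16 = 9/16
Marginal P(V) (column sums):
  P(V=0) = 1/8 + 1/16 = 3/16
  P(V=1) = 3/16 + 5/16 = 1/2
  P(V=2) = 1/8 + 3/16 = 5/16

H(U) = -[(7/16)·log₂(7/16) + (9/16)·log₂(9/16)]
  = 0.5218 + 0.4669
  = 0.9887 bits
H(V) = -[(3/16)·log₂(3/16) + (1/2)·log₂(1/2) + (5/16)·log₂(5/16)]
  = 0.4528 + 0.5000 + 0.5244
  = 1.4772 bits
H(U,V) = -[(1/8)·log₂(1/8) + (3/16)·log₂(3/16) + (1/8)·log₂(1/8) + (1/16)·log₂(1/16) + (5/16)·log₂(5/16) + (3/16)·log₂(3/16)]
  = 0.3750 + 0.4528 + 0.3750 + 0.2500 + 0.5244 + 0.4528
  = 2.4300 bits

I(U;V) = H(U) + H(V) - H(U,V)
  = 0.9887 + 1.4772 - 2.4300
  = 0.0359 bits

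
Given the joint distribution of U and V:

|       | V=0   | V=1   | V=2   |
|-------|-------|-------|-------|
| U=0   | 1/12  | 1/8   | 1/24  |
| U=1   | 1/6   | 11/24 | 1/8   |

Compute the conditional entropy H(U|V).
Marginal P(V) (column sums):
  P(V=0) = 1/12 + 1/6 = 1/4
  P(V=1) = 1/8 + 11/24 = 7/12
  P(V=2) = 1/24 + 1/8 = 1/6

H(U|V) = -Σ P(U,V)·log₂ P(U|V), where P(U|V) = P(U,V) / P(V)
  (U=0,V=0): P(U|V) = (1/12)/(1/4) = 1/3;  -(1/12)·log₂(1/3) = 0.1321
  (U=0,V=1): P(U|V) = (1/8)/(7/12) = 3/14;  -(1/8)·log₂(3/14) = 0.2778
  (U=0,V=2): P(U|V) = (1/24)/(1/6) = 1/4;  -(1/24)·log₂(1/4) = 0.0833
  (U=1,V=0): P(U|V) = (1/6)/(1/4) = 2/3;  -(1/6)·log₂(2/3) = 0.0975
  (U=1,V=1): P(U|V) = (11/24)/(7/12) = 11/14;  -(11/24)·log₂(11/14) = 0.1595
  (U=1,V=2): P(U|V) = (1/8)/(1/6) = 3/4;  -(1/8)·log₂(3/4) = 0.0519
H(U|V) = 0.1321 + 0.2778 + 0.0833 + 0.0975 + 0.1595 + 0.0519
  = 0.8021 bits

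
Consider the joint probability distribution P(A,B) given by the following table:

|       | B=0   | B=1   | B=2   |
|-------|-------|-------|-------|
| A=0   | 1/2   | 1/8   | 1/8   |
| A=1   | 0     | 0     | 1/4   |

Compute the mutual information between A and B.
Marginal P(A) (row sums):
  P(A=0) = 1/2 + 1/8 + 1/8 = 3/4
  P(A=1) = 0 + 0 + 1/4 = 1/4
Marginal P(B) (column sums):
  P(B=0) = 1/2 + 0 = 1/2
  P(B=1) = 1/8 + 0 = 1/8
  P(B=2) = 1/8 + 1/4 = 3/8

H(A) = -[(3/4)·log₂(3/4) + (1/4)·log₂(1/4)]
  = 0.3113 + 0.5000
  = 0.8113 bits
H(B) = -[(1/2)·log₂(1/2) + (1/8)·log₂(1/8) + (3/8)·log₂(3/8)]
  = 0.5000 + 0.3750 + 0.5306
  = 1.4056 bits
H(A,B) = -[(1/2)·log₂(1/2) + (1/8)·log₂(1/8) + (1/8)·log₂(1/8) + (1/4)·log₂(1/4)]
  = 0.5000 + 0.3750 + 0.3750 + 0.5000
  = 1.7500 bits

I(A;B) = H(A) + H(B) - H(A,B)
  = 0.8113 + 1.4056 - 1.7500
  = 0.4669 bits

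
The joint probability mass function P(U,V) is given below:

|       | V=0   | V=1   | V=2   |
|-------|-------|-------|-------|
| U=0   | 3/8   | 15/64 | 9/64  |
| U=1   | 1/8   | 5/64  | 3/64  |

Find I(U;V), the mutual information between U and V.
Marginal P(U) (row sums):
  P(U=0) = 3/8 + 15/64 + 9/64 = 3/4
  P(U=1) = 1/8 + 5/64 + 3/64 = 1/4
Marginal P(V) (column sums):
  P(V=0) = 3/8 + 1/8 = 1/2
  P(V=1) = 15/64 + 5/64 = 5/16
  P(V=2) = 9/64 + 3/64 = 3/16

H(U) = -[(3/4)·log₂(3/4) + (1/4)·log₂(1/4)]
  = 0.3113 + 0.5000
  = 0.8113 bits
H(V) = -[(1/2)·log₂(1/2) + (5/16)·log₂(5/16) + (3/16)·log₂(3/16)]
  = 0.5000 + 0.5244 + 0.4528
  = 1.4772 bits
H(U,V) = -[(3/8)·log₂(3/8) + (15/64)·log₂(15/64) + (9/64)·log₂(9/64) + (1/8)·log₂(1/8) + (5/64)·log₂(5/64) + (3/64)·log₂(3/64)]
  = 0.5306 + 0.4906 + 0.3980 + 0.3750 + 0.2873 + 0.2070
  = 2.2885 bits

I(U;V) = H(U) + H(V) - H(U,V)
  = 0.8113 + 1.4772 - 2.2885
  = 0.0000 bits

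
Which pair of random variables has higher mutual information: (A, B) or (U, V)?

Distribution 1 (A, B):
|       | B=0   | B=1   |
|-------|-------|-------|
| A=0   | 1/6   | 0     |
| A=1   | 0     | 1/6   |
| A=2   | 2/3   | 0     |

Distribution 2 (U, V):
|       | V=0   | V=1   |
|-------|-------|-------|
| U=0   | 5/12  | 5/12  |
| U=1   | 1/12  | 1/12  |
Distribution 1 (A, B):
Marginal P(A) (row sums):
  P(A=0) = 1/6 + 0 = 1/6
  P(A=1) = 0 + 1/6 = 1/6
  P(A=2) = 2/3 + 0 = 2/3
Marginal P(B) (column sums):
  P(B=0) = 1/6 + 0 + 2/3 = 5/6
  P(B=1) = 0 + 1/6 + 0 = 1/6

H(A) = -[(1/6)·log₂(1/6) + (1/6)·log₂(1/6) + (2/3)·log₂(2/3)]
  = 0.4308 + 0.4308 + 0.3900
  = 1.2516 bits
H(B) = -[(5/6)·log₂(5/6) + (1/6)·log₂(1/6)]
  = 0.2192 + 0.4308
  = 0.6500 bits
H(A,B) = -[(1/6)·log₂(1/6) + (1/6)·log₂(1/6) + (2/3)·log₂(2/3)]
  = 0.4308 + 0.4308 + 0.3900
  = 1.2516 bits

I(A;B) = H(A) + H(B) - H(A,B)
  = 1.2516 + 0.6500 - 1.2516
  = 0.6500 bits

Distribution 2 (U, V):
Marginal P(U) (row sums):
  P(U=0) = 5/12 + 5/12 = 5/6
  P(U=1) = 1/12 + 1/12 = 1/6
Marginal P(V) (column sums):
  P(V=0) = 5/12 + 1/12 = 1/2
  P(V=1) = 5/12 + 1/12 = 1/2

H(U) = -[(5/6)·log₂(5/6) + (1/6)·log₂(1/6)]
  = 0.2192 + 0.4308
  = 0.6500 bits
H(V) = -[(1/2)·log₂(1/2) + (1/2)·log₂(1/2)]
  = 0.5000 + 0.5000
  = 1.0000 bits
H(U,V) = -[(5/12)·log₂(5/12) + (5/12)·log₂(5/12) + (1/12)·log₂(1/12) + (1/12)·log₂(1/12)]
  = 0.5263 + 0.5263 + 0.2987 + 0.2987
  = 1.6500 bits

I(U;V) = H(U) + H(V) - H(U,V)
  = 0.6500 + 1.0000 - 1.6500
  = 0.0000 bits

I(A;B) = 0.6500 bits > I(U;V) = 0.0000 bits, so (A, B) has the higher mutual information (stronger dependence).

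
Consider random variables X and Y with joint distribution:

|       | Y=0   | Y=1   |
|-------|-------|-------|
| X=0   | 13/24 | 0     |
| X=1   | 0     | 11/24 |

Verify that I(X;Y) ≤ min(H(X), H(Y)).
Marginal P(X) (row sums):
  P(X=0) = 13/24 + 0 = 13/24
  P(X=1) = 0 + 11/24 = 11/24
Marginal P(Y) (column sums):
  P(Y=0) = 13/24 + 0 = 13/24
  P(Y=1) = 0 + 11/24 = 11/24

H(X) = -[(13/24)·log₂(13/24) + (11/24)·log₂(11/24)]
  = 0.4791 + 0.5159
  = 0.9950 bits
H(Y) = -[(13/24)·log₂(13/24) + (11/24)·log₂(11/24)]
  = 0.4791 + 0.5159
  = 0.9950 bits
H(X,Y) = -[(13/24)·log₂(13/24) + (11/24)·log₂(11/24)]
  = 0.4791 + 0.5159
  = 0.9950 bits

I(X;Y) = H(X) + H(Y) - H(X,Y)
  = 0.9950 + 0.9950 - 0.9950
  = 0.9950 bits

min(H(X), H(Y)) = min(0.9950, 0.9950) = 0.9950 bits
Since 0.9950 ≤ 0.9950, the bound is satisfied ✓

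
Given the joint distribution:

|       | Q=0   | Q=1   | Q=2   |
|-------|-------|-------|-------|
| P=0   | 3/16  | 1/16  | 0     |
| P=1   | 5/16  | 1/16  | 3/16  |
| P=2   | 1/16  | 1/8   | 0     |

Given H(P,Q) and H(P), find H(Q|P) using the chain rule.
From the chain rule: H(P,Q) = H(P) + H(Q|P)
Therefore: H(Q|P) = H(P,Q) - H(P)

H(P,Q) = -[(3/16)·log₂(3/16) + (1/16)·log₂(1/16) + (5/16)·log₂(5/16) + (1/16)·log₂(1/16) + (3/16)·log₂(3/16) + (1/16)·log₂(1/16) + (1/8)·log₂(1/8)]
  = 0.4528 + 0.2500 + 0.5244 + 0.2500 + 0.4528 + 0.2500 + 0.3750
  = 2.5550 bits
Marginal P(P) (row sums):
  P(P=0) = 3/16 + 1/16 + 0 = 1/4
  P(P=1) = 5/16 + 1/16 + 3/16 = 9/16
  P(P=2) = 1/16 + 1/8 + 0 = 3/16
H(P) = -[(1/4)·log₂(1/4) + (9/16)·log₂(9/16) + (3/16)·log₂(3/16)]
  = 0.5000 + 0.4669 + 0.4528
  = 1.4197 bits

H(Q|P) = 2.5550 - 1.4197 = 1.1353 bits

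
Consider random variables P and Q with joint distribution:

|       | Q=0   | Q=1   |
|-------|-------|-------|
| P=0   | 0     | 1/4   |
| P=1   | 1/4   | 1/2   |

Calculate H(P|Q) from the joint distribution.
Marginal P(Q) (column sums):
  P(Q=0) = 0 + 1/4 = 1/4
  P(Q=1) = 1/4 + 1/2 = 3/4

H(P|Q) = -Σ P(P,Q)·log₂ P(P|Q), where P(P|Q) = P(P,Q) / P(Q)
  (cells with P(P,Q) = 0 contribute 0)
  (P=0,Q=1): P(P|Q) = (1/4)/(3/4) = 1/3;  -(1/4)·log₂(1/3) = 0.3962
  (P=1,Q=0): P(P|Q) = (1/4)/(1/4) = 1;  -(1/4)·log₂(1) = 0.0000
  (P=1,Q=1): P(P|Q) = (1/2)/(3/4) = 2/3;  -(1/2)·log₂(2/3) = 0.2925
H(P|Q) = 0.3962 + 0.0000 + 0.2925
  = 0.6887 bits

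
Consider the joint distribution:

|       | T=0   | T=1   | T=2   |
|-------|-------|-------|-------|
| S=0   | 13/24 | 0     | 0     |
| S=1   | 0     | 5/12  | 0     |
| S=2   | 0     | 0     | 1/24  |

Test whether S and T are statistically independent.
Marginal P(S) (row sums):
  P(S=0) = 13/24 + 0 + 0 = 13/24
  P(S=1) = 0 + 5/12 + 0 = 5/12
  P(S=2) = 0 + 0 + 1/24 = 1/24
Marginal P(T) (column sums):
  P(T=0) = 13/24 + 0 + 0 = 13/24
  P(T=1) = 0 + 5/12 + 0 = 5/12
  P(T=2) = 0 + 0 + 1/24 = 1/24

S and T are independent iff P(S=i,T=j) = P(S=i)·P(T=j) for every cell.
  P(S=0)·P(T=0) = 13/24 × 13/24 = 169/576, but P(S=0,T=0) = 13/24 ✗

No, S and T are not independent. Quantitatively, I(S;T) > 0:

H(S) = -[(13/24)·log₂(13/24) + (5/12)·log₂(5/12) + (1/24)·log₂(1/24)]
  = 0.4791 + 0.5263 + 0.1910
  = 1.1964 bits
H(T) = -[(13/24)·log₂(13/24) + (5/12)·log₂(5/12) + (1/24)·log₂(1/24)]
  = 0.4791 + 0.5263 + 0.1910
  = 1.1964 bits
H(S,T) = -[(13/24)·log₂(13/24) + (5/12)·log₂(5/12) + (1/24)·log₂(1/24)]
  = 0.4791 + 0.5263 + 0.1910
  = 1.1964 bits
I(S;T) = H(S) + H(T) - H(S,T) = 1.1964 + 1.1964 - 1.1964 = 1.1964 bits > 0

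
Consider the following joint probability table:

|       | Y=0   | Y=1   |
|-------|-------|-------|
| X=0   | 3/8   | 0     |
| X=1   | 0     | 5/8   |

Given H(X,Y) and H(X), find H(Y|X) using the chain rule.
From the chain rule: H(X,Y) = H(X) + H(Y|X)
Therefore: H(Y|X) = H(X,Y) - H(X)

H(X,Y) = -[(3/8)·log₂(3/8) + (5/8)·log₂(5/8)]
  = 0.5306 + 0.4238
  = 0.9544 bits
Marginal P(X) (row sums):
  P(X=0) = 3/8 + 0 = 3/8
  P(X=1) = 0 + 5/8 = 5/8
H(X) = -[(3/8)·log₂(3/8) + (5/8)·log₂(5/8)]
  = 0.5306 + 0.4238
  = 0.9544 bits

H(Y|X) = 0.9544 - 0.9544 = 0.0000 bits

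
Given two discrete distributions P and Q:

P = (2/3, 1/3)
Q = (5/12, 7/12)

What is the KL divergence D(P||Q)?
D(P||Q) = Σ P(i) log₂(P(i)/Q(i))
  i=0: (2/3) × log₂((2/3)/(5/12)) = (2/3) × log₂(8/5) = 0.4520
  i=1: (1/3) × log₂((1/3)/(7/12)) = (1/3) × log₂(4/7) = -0.2691
D(P||Q) = 0.4520 - 0.2691
  = 0.1829 bits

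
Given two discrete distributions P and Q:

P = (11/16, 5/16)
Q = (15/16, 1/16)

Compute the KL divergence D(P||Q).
D(P||Q) = Σ P(i) log₂(P(i)/Q(i))
  i=0: (11/16) × log₂((11/16)/(15/16)) = (11/16) × log₂(11/15) = -0.3076
  i=1: (5/16) × log₂((5/16)/(1/16)) = (5/16) × log₂(5) = 0.7256
D(P||Q) = -0.3076 + 0.7256
  = 0.4180 bits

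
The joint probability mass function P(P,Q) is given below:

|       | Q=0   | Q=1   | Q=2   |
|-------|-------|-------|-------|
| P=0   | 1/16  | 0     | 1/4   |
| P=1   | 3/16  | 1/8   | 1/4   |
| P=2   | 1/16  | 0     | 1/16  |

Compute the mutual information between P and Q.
Marginal P(P) (row sums):
  P(P=0) = 1/16 + 0 + 1/4 = 5/16
  P(P=1) = 3/16 + 1/8 + 1/4 = 9/16
  P(P=2) = 1/16 + 0 + 1/16 = 1/8
Marginal P(Q) (column sums):
  P(Q=0) = 1/16 + 3/16 + 1/16 = 5/16
  P(Q=1) = 0 + 1/8 + 0 = 1/8
  P(Q=2) = 1/4 + 1/4 + 1/16 = 9/16

H(P) = -[(5/16)·log₂(5/16) + (9/16)·log₂(9/16) + (1/8)·log₂(1/8)]
  = 0.5244 + 0.4669 + 0.3750
  = 1.3663 bits
H(Q) = -[(5/16)·log₂(5/16) + (1/8)·log₂(1/8) + (9/16)·log₂(9/16)]
  = 0.5244 + 0.3750 + 0.4669
  = 1.3663 bits
H(P,Q) = -[(1/16)·log₂(1/16) + (1/4)·log₂(1/4) + (3/16)·log₂(3/16) + (1/8)·log₂(1/8) + (1/4)·log₂(1/4) + (1/16)·log₂(1/16) + (1/16)·log₂(1/16)]
  = 0.2500 + 0.5000 + 0.4528 + 0.3750 + 0.5000 + 0.2500 + 0.2500
  = 2.5778 bits

I(P;Q) = H(P) + H(Q) - H(P,Q)
  = 1.3663 + 1.3663 - 2.5778
  = 0.1548 bits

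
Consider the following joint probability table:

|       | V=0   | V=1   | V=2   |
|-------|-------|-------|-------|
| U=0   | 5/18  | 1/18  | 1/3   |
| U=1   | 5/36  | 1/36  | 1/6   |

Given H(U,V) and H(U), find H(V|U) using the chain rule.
From the chain rule: H(U,V) = H(U) + H(V|U)
Therefore: H(V|U) = H(U,V) - H(U)

H(U,V) = -[(5/18)·log₂(5/18) + (1/18)·log₂(1/18) + (1/3)·log₂(1/3) + (5/36)·log₂(5/36) + (1/36)·log₂(1/36) + (1/6)·log₂(1/6)]
  = 0.5133 + 0.2317 + 0.5283 + 0.3956 + 0.1436 + 0.4308
  = 2.2433 bits
Marginal P(U) (row sums):
  P(U=0) = 5/18 + 1/18 + 1/3 = 2/3
  P(U=1) = 5/36 + 1/36 + 1/6 = 1/3
H(U) = -[(2/3)·log₂(2/3) + (1/3)·log₂(1/3)]
  = 0.3900 + 0.5283
  = 0.9183 bits

H(V|U) = 2.2433 - 0.9183 = 1.3250 bits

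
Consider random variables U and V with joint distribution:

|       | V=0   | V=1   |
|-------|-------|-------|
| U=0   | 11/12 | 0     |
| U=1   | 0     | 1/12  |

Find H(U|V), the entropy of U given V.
Marginal P(V) (column sums):
  P(V=0) = 11/12 + 0 = 11/12
  P(V=1) = 0 + 1/12 = 1/12

H(U|V) = -Σ P(U,V)·log₂ P(U|V), where P(U|V) = P(U,V) / P(V)
  (cells with P(U,V) = 0 contribute 0)
  (U=0,V=0): P(U|V) = (11/12)/(11/12) = 1;  -(11/12)·log₂(1) = 0.0000
  (U=1,V=1): P(U|V) = (1/12)/(1/12) = 1;  -(1/12)·log₂(1) = 0.0000
H(U|V) = 0.0000 + 0.0000
  = 0.0000 bits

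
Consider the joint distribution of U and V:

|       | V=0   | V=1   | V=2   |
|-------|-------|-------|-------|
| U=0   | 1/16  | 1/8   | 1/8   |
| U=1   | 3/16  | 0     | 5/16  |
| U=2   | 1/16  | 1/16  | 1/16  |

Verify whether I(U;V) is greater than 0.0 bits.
Marginal P(U) (row sums):
  P(U=0) = 1/16 + 1/8 + 1/8 = 5/16
  P(U=1) = 3/16 + 0 + 5/16 = 1/2
  P(U=2) = 1/16 + 1/16 + 1/16 = 3/16
Marginal P(V) (column sums):
  P(V=0) = 1/16 + 3/16 + 1/16 = 5/16
  P(V=1) = 1/8 + 0 + 1/16 = 3/16
  P(V=2) = 1/8 + 5/16 + 1/16 = 1/2

H(U) = -[(5/16)·log₂(5/16) + (1/2)·log₂(1/2) + (3/16)·log₂(3/16)]
  = 0.5244 + 0.5000 + 0.4528
  = 1.4772 bits
H(V) = -[(5/16)·log₂(5/16) + (3/16)·log₂(3/16) + (1/2)·log₂(1/2)]
  = 0.5244 + 0.4528 + 0.5000
  = 1.4772 bits
H(U,V) = -[(1/16)·log₂(1/16) + (1/8)·log₂(1/8) + (1/8)·log₂(1/8) + (3/16)·log₂(3/16) + (5/16)·log₂(5/16) + (1/16)·log₂(1/16) + (1/16)·log₂(1/16) + (1/16)·log₂(1/16)]
  = 0.2500 + 0.3750 + 0.3750 + 0.4528 + 0.5244 + 0.2500 + 0.2500 + 0.2500
  = 2.7272 bits

I(U;V) = H(U) + H(V) - H(U,V)
  = 1.4772 + 1.4772 - 2.7272
  = 0.2272 bits

Yes. I(U;V) = 0.2272 bits, which is > 0.0 bits.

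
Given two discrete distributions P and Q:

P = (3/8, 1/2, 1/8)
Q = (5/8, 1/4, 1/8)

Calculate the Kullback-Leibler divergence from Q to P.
D(P||Q) = Σ P(i) log₂(P(i)/Q(i))
  i=0: (3/8) × log₂((3/8)/(5/8)) = (3/8) × log₂(3/5) = -0.2764
  i=1: (1/2) × log₂((1/2)/(1/4)) = (1/2) × log₂(2) = 0.5000
  i=2: (1/8) × log₂((1/8)/(1/8)) = (1/8) × log₂(1) = 0.0000
D(P||Q) = -0.2764 + 0.5000 + 0.0000
  = 0.2236 bits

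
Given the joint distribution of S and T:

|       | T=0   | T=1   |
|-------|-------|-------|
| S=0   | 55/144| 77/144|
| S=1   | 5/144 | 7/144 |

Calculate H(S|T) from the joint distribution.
Marginal P(T) (column sums):
  P(T=0) = 55/144 + 5/144 = 5/12
  P(T=1) = 77/144 + 7/144 = 7/12

H(S|T) = -Σ P(S,T)·log₂ P(S|T), where P(S|T) = P(S,T) / P(T)
  (S=0,T=0): P(S|T) = (55/144)/(5/12) = 11/12;  -(55/144)·log₂(11/12) = 0.0479
  (S=0,T=1): P(S|T) = (77/144)/(7/12) = 11/12;  -(77/144)·log₂(11/12) = 0.0671
  (S=1,T=0): P(S|T) = (5/144)/(5/12) = 1/12;  -(5/144)·log₂(1/12) = 0.1245
  (S=1,T=1): P(S|T) = (7/144)/(7/12) = 1/12;  -(7/144)·log₂(1/12) = 0.1743
H(S|T) = 0.0479 + 0.0671 + 0.1245 + 0.1743
  = 0.4138 bits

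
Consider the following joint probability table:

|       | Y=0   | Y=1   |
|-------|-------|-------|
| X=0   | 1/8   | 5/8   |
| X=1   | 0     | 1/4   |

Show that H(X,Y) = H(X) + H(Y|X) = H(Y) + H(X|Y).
Marginal P(X) (row sums):
  P(X=0) = 1/8 + 5/8 = 3/4
  P(X=1) = 0 + 1/4 = 1/4
Marginal P(Y) (column sums):
  P(Y=0) = 1/8 + 0 = 1/8
  P(Y=1) = 5/8 + 1/4 = 7/8

Decomposition 1: H(X) + H(Y|X)
H(X) = -[(3/4)·log₂(3/4) + (1/4)·log₂(1/4)]
  = 0.3113 + 0.5000
  = 0.8113 bits
H(Y|X) = -Σ P(X,Y)·log₂ P(Y|X), where P(Y|X) = P(X,Y) / P(X)
  (cells with P(X,Y) = 0 contribute 0)
  (X=0,Y=0): P(Y|X) = (1/8)/(3/4) = 1/6;  -(1/8)·log₂(1/6) = 0.3231
  (X=0,Y=1): P(Y|X) = (5/8)/(3/4) = 5/6;  -(5/8)·log₂(5/6) = 0.1644
  (X=1,Y=1): P(Y|X) = (1/4)/(1/4) = 1;  -(1/4)·log₂(1) = 0.0000
H(Y|X) = 0.3231 + 0.1644 + 0.0000
  = 0.4875 bits
H(X) + H(Y|X) = 0.8113 + 0.4875 = 1.2988 bits

Decomposition 2: H(Y) + H(X|Y)
H(Y) = -[(1/8)·log₂(1/8) + (7/8)·log₂(7/8)]
  = 0.3750 + 0.1686
  = 0.5436 bits
H(X|Y) = -Σ P(X,Y)·log₂ P(X|Y), where P(X|Y) = P(X,Y) / P(Y)
  (cells with P(X,Y) = 0 contribute 0)
  (X=0,Y=0): P(X|Y) = (1/8)/(1/8) = 1;  -(1/8)·log₂(1) = 0.0000
  (X=0,Y=1): P(X|Y) = (5/8)/(7/8) = 5/7;  -(5/8)·log₂(5/7) = 0.3034
  (X=1,Y=1): P(X|Y) = (1/4)/(7/8) = 2/7;  -(1/4)·log₂(2/7) = 0.4518
H(X|Y) = 0.0000 + 0.3034 + 0.4518
  = 0.7552 bits
H(Y) + H(X|Y) = 0.5436 + 0.7552 = 1.2988 bits

Direct computation of the joint entropy:
H(X,Y) = -[(1/8)·log₂(1/8) + (5/8)·log₂(5/8) + (1/4)·log₂(1/4)]
  = 0.3750 + 0.4238 + 0.5000
  = 1.2988 bits

All three agree: H(X,Y) = 1.2988 bits ✓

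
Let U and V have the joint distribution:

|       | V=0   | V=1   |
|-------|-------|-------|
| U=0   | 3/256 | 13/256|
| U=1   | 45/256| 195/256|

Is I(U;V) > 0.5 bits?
Marginal P(U) (row sums):
  P(U=0) = 3/256 + 13/256 = 1/16
  P(U=1) = 45/256 + 195/256 = 15/16
Marginal P(V) (column sums):
  P(V=0) = 3/256 + 45/256 = 3/16
  P(V=1) = 13/256 + 195/256 = 13/16

H(U) = -[(1/16)·log₂(1/16) + (15/16)·log₂(15/16)]
  = 0.2500 + 0.0873
  = 0.3373 bits
H(V) = -[(3/16)·log₂(3/16) + (13/16)·log₂(13/16)]
  = 0.4528 + 0.2434
  = 0.6962 bits
H(U,V) = -[(3/256)·log₂(3/256) + (13/256)·log₂(13/256) + (45/256)·log₂(45/256) + (195/256)·log₂(195/256)]
  = 0.0752 + 0.2183 + 0.4409 + 0.2991
  = 1.0335 bits

I(U;V) = H(U) + H(V) - H(U,V)
  = 0.3373 + 0.6962 - 1.0335
  = 0.0000 bits

No. I(U;V) = 0.0000 bits, which is ≤ 0.5 bits.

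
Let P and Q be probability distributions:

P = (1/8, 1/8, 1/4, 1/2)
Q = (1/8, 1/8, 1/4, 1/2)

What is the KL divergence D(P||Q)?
D(P||Q) = Σ P(i) log₂(P(i)/Q(i))
  i=0: (1/8) × log₂((1/8)/(1/8)) = (1/8) × log₂(1) = 0.0000
  i=1: (1/8) × log₂((1/8)/(1/8)) = (1/8) × log₂(1) = 0.0000
  i=2: (1/4) × log₂((1/4)/(1/4)) = (1/4) × log₂(1) = 0.0000
  i=3: (1/2) × log₂((1/2)/(1/2)) = (1/2) × log₂(1) = 0.0000
D(P||Q) = 0.0000 + 0.0000 + 0.0000 + 0.0000
  = 0.0000 bits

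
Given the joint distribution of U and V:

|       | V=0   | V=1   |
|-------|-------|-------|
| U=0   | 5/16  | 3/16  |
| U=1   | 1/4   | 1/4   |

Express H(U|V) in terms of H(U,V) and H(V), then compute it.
H(U|V) = H(U,V) - H(V)

Marginal P(V) (column sums):
  P(V=0) = 5/16 + 1/4 = 9/16
  P(V=1) = 3/16 + 1/4 = 7/16

H(U,V) = -[(5/16)·log₂(5/16) + (3/16)·log₂(3/16) + (1/4)·log₂(1/4) + (1/4)·log₂(1/4)]
  = 0.5244 + 0.4528 + 0.5000 + 0.5000
  = 1.9772 bits
H(V) = -[(9/16)·log₂(9/16) + (7/16)·log₂(7/16)]
  = 0.4669 + 0.5218
  = 0.9887 bits

H(U|V) = 1.9772 - 0.9887 = 0.9885 bits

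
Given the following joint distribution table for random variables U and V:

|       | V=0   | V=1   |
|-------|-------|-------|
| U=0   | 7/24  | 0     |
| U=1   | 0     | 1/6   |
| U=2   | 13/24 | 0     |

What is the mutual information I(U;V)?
Marginal P(U) (row sums):
  P(U=0) = 7/24 + 0 = 7/24
  P(U=1) = 0 + 1/6 = 1/6
  P(U=2) = 13/24 + 0 = 13/24
Marginal P(V) (column sums):
  P(V=0) = 7/24 + 0 + 13/24 = 5/6
  P(V=1) = 0 + 1/6 + 0 = 1/6

H(U) = -[(7/24)·log₂(7/24) + (1/6)·log₂(1/6) + (13/24)·log₂(13/24)]
  = 0.5185 + 0.4308 + 0.4791
  = 1.4284 bits
H(V) = -[(5/6)·log₂(5/6) + (1/6)·log₂(1/6)]
  = 0.2192 + 0.4308
  = 0.6500 bits
H(U,V) = -[(7/24)·log₂(7/24) + (1/6)·log₂(1/6) + (13/24)·log₂(13/24)]
  = 0.5185 + 0.4308 + 0.4791
  = 1.4284 bits

I(U;V) = H(U) + H(V) - H(U,V)
  = 1.4284 + 0.6500 - 1.4284
  = 0.6500 bits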